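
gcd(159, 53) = 53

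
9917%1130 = 877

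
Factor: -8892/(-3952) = 2^(-2)*3^2 = 9/4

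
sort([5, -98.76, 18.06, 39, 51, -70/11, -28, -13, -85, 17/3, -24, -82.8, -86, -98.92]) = [-98.92, -98.76, -86, -85, -82.8, -28, -24, -13, -70/11, 5, 17/3, 18.06, 39, 51]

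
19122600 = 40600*471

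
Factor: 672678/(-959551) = -1*2^1*3^3*577^(-1)*1663^(-1)*12457^1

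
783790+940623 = 1724413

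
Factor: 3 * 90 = 2^1 * 3^3 * 5^1 = 270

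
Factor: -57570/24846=-1 * 5^1 * 19^1 * 41^(-1)=-95/41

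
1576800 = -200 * (-7884)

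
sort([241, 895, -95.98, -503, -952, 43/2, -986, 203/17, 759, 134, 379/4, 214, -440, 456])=[-986, -952, -503, -440, -95.98, 203/17, 43/2, 379/4, 134, 214, 241, 456, 759, 895]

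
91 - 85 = 6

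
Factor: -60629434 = -1*2^1*30314717^1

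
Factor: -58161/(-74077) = 3^1*19387^1*74077^(-1)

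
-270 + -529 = -799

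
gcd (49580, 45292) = 268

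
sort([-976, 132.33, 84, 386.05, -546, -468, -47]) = [-976, -546, -468, -47, 84, 132.33, 386.05]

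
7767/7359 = 2589/2453 ≈ 1.06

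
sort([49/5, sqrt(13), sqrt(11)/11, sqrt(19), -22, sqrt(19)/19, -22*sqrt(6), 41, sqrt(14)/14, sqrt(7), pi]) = [-22*sqrt(6), -22, sqrt(19)/19, sqrt(14)/14, sqrt(11)/11, sqrt(7), pi, sqrt(13), sqrt(19), 49/5, 41]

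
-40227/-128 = 314 + 35/128 ≈ 314.27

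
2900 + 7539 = 10439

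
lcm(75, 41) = 3075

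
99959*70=6997130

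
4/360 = 1/90 ≈ 0.0111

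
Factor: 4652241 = 3^1*11^1*140977^1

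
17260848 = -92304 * (-187)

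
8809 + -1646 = 7163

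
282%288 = 282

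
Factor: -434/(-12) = 2^(-1)*3^(-1)*7^1*31^1 = 217/6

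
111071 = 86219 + 24852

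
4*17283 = 69132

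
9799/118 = 83 + 5/118 ≈ 83.04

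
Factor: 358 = 2^1 * 179^1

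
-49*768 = -37632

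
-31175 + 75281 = 44106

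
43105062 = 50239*858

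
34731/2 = 17365 + 1/2 = 17365.50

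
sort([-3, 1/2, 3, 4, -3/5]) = [-3, -3/5, 1/2, 3, 4]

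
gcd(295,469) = 1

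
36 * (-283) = -10188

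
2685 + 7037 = 9722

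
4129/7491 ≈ 0.551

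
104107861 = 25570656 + 78537205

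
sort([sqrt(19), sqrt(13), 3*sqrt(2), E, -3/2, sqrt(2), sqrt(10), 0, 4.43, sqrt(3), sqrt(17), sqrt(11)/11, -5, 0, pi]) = [-5, -3/2, 0, 0, sqrt(11)/11, sqrt(2), sqrt(3), E, pi, sqrt(10), sqrt(13), sqrt(17), 3*sqrt(2), sqrt(19), 4.43]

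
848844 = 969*876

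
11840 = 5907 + 5933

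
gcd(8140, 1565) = 5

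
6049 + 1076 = 7125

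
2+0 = 2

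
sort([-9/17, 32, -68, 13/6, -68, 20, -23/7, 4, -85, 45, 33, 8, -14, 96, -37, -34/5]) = [-85, -68, -68, -37, -14, -34/5, -23/7, -9/17, 13/6, 4, 8, 20, 32, 33, 45, 96]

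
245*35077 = 8593865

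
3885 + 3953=7838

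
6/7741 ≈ 0.000775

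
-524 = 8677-9201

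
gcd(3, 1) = 1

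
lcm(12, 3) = 12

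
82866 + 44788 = 127654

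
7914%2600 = 114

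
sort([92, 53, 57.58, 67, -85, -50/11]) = [-85, -50/11, 53, 57.58, 67, 92]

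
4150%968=278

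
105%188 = 105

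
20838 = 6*3473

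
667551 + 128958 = 796509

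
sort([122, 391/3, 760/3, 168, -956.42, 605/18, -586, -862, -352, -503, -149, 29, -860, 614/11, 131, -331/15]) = [-956.42, -862, -860, -586, -503, -352, -149, -331/15, 29, 605/18, 614/11, 122, 391/3, 131, 168, 760/3]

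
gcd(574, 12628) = 574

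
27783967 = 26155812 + 1628155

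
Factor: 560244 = 2^2*3^1*46687^1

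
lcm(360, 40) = 360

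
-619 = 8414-9033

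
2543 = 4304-1761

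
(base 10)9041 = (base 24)fgh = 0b10001101010001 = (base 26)d9j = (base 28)bep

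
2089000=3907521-1818521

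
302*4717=1424534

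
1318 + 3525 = 4843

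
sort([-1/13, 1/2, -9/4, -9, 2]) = [-9, -9/4, -1/13, 1/2, 2]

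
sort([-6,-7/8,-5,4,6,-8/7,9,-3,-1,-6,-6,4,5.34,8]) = [-6,-6,-6,-5,-3,-8/7,-1,-7/8,4,4,5.34,6,8,9]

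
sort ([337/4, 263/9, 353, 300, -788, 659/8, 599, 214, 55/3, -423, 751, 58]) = [-788, -423, 55/3, 263/9, 58, 659/8, 337/4, 214, 300, 353, 599, 751]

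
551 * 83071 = 45772121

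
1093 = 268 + 825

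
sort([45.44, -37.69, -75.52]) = [-75.52, -37.69, 45.44]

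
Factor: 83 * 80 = 2^4 * 5^1 * 83^1 = 6640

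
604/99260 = 151/24815≈0.00609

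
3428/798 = 1714/399 ≈ 4.30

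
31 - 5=26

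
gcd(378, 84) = 42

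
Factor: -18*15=-1*2^1*3^3*5^1=-270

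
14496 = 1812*8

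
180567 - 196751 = -16184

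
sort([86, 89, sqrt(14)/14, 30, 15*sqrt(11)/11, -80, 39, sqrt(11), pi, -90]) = [-90, -80, sqrt(14)/14, pi, sqrt(11), 15*sqrt(11)/11, 30, 39, 86, 89]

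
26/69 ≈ 0.377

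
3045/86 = 35 + 35/86≈35.41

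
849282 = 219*3878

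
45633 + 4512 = 50145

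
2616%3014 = 2616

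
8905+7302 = 16207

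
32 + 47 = 79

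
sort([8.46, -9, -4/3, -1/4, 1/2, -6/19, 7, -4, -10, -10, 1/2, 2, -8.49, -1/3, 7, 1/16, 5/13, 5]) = [-10, -10, -9, -8.49, -4, -4/3, -1/3, -6/19, -1/4, 1/16, 5/13, 1/2, 1/2, 2, 5, 7, 7, 8.46]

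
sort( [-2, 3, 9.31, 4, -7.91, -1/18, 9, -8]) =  [-8, -7.91, -2, -1/18, 3, 4, 9, 9.31]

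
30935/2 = 15467+1/2 = 15467.50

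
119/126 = 17/18 ≈ 0.944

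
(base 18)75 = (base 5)1011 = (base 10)131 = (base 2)10000011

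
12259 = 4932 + 7327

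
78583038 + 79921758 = 158504796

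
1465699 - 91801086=-90335387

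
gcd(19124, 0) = 19124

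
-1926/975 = -642/325 ≈ -1.98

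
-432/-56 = 7+5/7 ≈ 7.71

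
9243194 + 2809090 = 12052284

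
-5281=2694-7975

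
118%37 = 7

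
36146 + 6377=42523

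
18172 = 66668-48496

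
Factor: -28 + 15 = -1*13^1 = -13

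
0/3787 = 0 = 0.00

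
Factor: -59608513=-1*641^1*92993^1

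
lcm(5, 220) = 220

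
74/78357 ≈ 0.000944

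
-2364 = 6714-9078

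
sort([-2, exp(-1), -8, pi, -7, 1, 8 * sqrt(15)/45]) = [-8, -7, -2, exp(-1), 8 * sqrt(15)/45, 1, pi]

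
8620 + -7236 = 1384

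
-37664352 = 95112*(-396)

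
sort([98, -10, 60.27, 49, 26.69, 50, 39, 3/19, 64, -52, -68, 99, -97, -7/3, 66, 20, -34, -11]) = [-97, -68, -52, -34, -11, -10, -7/3, 3/19, 20, 26.69, 39, 49, 50, 60.27, 64, 66, 98, 99]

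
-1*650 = -650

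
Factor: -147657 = -1 * 3^1 * 83^1 * 593^1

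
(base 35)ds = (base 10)483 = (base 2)111100011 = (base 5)3413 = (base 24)k3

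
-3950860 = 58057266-62008126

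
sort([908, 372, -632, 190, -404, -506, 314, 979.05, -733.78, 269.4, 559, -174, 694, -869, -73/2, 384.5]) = [-869, -733.78, -632, -506, -404, -174, -73/2, 190, 269.4, 314, 372, 384.5, 559, 694, 908, 979.05]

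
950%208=118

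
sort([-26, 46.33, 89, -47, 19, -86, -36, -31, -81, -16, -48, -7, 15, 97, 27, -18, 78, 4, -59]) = [-86, -81, -59, -48, -47, -36, -31, -26, -18, -16, -7, 4, 15, 19, 27, 46.33, 78, 89, 97]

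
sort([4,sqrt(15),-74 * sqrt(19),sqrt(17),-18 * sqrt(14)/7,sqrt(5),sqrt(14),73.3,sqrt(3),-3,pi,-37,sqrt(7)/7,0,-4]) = [-74 * sqrt(19),-37,-18 * sqrt(14)/7,-4,-3,0,sqrt(7)/7,sqrt(3),sqrt(5),pi,sqrt(14),sqrt(15),4,sqrt(17),73.3]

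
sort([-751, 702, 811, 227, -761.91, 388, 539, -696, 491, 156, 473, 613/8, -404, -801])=[-801, -761.91, -751, -696, -404, 613/8, 156, 227, 388, 473, 491, 539, 702, 811]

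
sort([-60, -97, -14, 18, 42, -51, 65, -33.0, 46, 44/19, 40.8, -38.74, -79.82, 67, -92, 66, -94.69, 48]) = [-97, -94.69, -92, -79.82, -60, -51, -38.74, -33.0, -14, 44/19, 18, 40.8, 42, 46, 48, 65, 66, 67]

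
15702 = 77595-61893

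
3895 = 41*95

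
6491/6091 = 1 + 400/6091 ≈ 1.07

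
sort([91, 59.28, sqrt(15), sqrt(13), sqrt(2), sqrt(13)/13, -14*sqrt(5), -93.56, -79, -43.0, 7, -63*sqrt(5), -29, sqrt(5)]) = [-63*sqrt(5), -93.56, -79, -43.0, -14*sqrt(5), -29, sqrt(13)/13, sqrt(2), sqrt(5), sqrt(13), sqrt(15), 7, 59.28, 91]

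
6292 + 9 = 6301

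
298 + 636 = 934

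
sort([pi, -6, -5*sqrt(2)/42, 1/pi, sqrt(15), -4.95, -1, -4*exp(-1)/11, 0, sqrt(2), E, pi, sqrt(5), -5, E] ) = [-6, -5, -4.95, -1, -5*sqrt(2)/42, -4*exp(-1)/11, 0, 1/pi, sqrt(2), sqrt(5), E, E, pi, pi, sqrt(15)] 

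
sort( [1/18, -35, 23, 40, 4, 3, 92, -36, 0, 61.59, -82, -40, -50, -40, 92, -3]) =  [-82, -50, -40, -40, -36, -35, -3, 0, 1/18, 3, 4, 23, 40, 61.59, 92, 92]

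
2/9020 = 1/4510 ≈ 0.000222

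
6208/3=2069 + 1/3 ≈ 2069.33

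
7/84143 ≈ 0.0000832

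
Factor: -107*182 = -1*2^1*7^1*13^1*107^1 = -19474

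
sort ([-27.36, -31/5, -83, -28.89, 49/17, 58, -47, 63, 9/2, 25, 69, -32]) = [-83, -47, -32, -28.89, -27.36, -31/5, 49/17, 9/2, 25, 58, 63, 69]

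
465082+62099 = 527181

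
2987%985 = 32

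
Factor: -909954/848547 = -1 * 2^1 * 3^2 * 7^(-1) * 41^1 * 137^1 * 13469^(-1) = -101106/94283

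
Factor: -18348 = -1*2^2*3^1*11^1*139^1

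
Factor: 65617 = 65617^1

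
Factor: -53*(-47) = 47^1*53^1 = 2491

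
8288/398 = 4144/199 ≈ 20.82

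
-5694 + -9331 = -15025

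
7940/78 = 3970/39 ≈ 101.79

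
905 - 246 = 659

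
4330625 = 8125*533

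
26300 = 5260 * 5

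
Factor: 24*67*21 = 2^3*3^2*7^1*67^1 = 33768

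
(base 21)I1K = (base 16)1F2B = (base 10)7979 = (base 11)5AA4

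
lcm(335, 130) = 8710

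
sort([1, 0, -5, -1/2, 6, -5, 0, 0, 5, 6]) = [-5, -5, -1/2, 0, 0, 0, 1, 5, 6, 6]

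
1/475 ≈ 0.00211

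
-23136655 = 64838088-87974743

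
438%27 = 6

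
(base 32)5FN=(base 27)7J7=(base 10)5623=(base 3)21201021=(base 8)12767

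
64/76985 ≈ 0.000831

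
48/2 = 24 = 24.00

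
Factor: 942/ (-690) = -1 * 5^ (-1) * 23^ (-1) * 157^1 = -157/115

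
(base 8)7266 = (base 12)221a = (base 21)8b7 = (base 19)a84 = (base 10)3766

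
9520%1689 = 1075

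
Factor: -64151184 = -1 * 2^4 * 3^1 * 43^1 * 31081^1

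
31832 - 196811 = -164979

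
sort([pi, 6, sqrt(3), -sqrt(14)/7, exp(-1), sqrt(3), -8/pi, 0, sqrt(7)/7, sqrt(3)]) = [-8/pi, -sqrt(14)/7, 0, exp(-1), sqrt(7)/7, sqrt(3), sqrt(3), sqrt(3), pi, 6]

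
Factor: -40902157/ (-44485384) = 2^ (-3)*19^ (-1)*292667^ (-1)*40902157^1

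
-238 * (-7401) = 1761438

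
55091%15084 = 9839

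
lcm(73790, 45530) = 2139910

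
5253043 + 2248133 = 7501176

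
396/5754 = 66/959≈0.0688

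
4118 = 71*58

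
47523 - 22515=25008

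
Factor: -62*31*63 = -1*2^1*3^2*7^1*31^2 = -121086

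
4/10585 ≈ 0.000378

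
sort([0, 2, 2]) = [0, 2, 2]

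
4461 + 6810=11271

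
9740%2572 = 2024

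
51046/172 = 25523/86 ≈ 296.78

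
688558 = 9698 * 71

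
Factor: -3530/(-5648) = 2^(-3)*5^1 = 5/8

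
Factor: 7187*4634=2^1*7^1*331^1*7187^1=33304558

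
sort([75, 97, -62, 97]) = [-62, 75, 97, 97]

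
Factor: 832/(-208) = -1*2^2 = -4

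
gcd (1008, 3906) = 126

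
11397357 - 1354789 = 10042568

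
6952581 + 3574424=10527005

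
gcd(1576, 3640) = 8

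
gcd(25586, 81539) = 1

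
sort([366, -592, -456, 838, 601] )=[-592, -456, 366, 601, 838] 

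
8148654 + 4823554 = 12972208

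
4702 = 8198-3496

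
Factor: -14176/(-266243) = 2^5*601^(-1) = 32/601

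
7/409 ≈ 0.0171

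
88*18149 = 1597112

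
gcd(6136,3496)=8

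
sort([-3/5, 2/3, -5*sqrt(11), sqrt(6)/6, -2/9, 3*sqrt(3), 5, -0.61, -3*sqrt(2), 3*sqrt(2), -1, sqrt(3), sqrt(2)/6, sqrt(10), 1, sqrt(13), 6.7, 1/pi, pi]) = [-5*sqrt(11), -3*sqrt(2), -1, -0.61, -3/5, -2/9, sqrt(2)/6, 1/pi, sqrt(6)/6, 2/3, 1, sqrt(3), pi, sqrt(10), sqrt(13), 3*sqrt(2), 5, 3*sqrt(3), 6.7]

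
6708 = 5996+712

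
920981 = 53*17377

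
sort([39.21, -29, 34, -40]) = [-40, -29, 34, 39.21]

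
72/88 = 9/11 ≈ 0.818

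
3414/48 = 71 + 1/8 ≈ 71.13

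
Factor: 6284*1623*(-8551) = -1*2^2*3^1*17^1*503^1*541^1*1571^1 = -87211067532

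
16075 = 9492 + 6583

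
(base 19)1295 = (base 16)1e4d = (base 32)7id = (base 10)7757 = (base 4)1321031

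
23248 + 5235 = 28483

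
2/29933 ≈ 0.0000668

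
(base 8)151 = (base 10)105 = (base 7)210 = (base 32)39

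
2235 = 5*447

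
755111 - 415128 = 339983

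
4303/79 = 54 + 37/79 ≈ 54.47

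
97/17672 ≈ 0.00549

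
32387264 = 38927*832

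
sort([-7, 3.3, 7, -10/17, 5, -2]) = [-7, -2, -10/17, 3.3, 5, 7]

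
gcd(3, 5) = 1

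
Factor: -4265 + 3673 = -1 * 2^4 * 37^1 = -592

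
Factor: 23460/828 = 3^(-1)*5^1*17^1 = 85/3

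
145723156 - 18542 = 145704614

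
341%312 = 29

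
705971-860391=-154420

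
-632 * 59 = -37288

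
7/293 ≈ 0.0239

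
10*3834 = 38340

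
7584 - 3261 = 4323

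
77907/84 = 25969/28 ≈ 927.46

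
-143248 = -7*20464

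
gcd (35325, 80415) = 45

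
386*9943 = 3837998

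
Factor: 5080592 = 2^4 * 11^1 * 28867^1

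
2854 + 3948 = 6802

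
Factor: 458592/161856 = 2^ (-1) * 3^ (-1) * 17^1 = 17/6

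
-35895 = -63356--27461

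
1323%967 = 356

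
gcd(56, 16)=8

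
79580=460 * 173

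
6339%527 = 15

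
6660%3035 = 590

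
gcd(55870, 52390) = 10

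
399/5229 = 19/249 ≈ 0.0763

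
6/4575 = 2/1525 ≈ 0.00131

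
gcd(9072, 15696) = 144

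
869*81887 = 71159803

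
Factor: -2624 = -1*2^6*41^1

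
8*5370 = 42960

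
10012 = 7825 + 2187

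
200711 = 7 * 28673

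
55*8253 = 453915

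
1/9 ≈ 0.111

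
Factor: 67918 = 2^1*29^1*1171^1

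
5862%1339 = 506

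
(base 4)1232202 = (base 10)7074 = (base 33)6gc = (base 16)1ba2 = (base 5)211244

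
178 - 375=-197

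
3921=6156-2235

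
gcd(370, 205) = 5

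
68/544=1/8=0.125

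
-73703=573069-646772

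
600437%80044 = 40129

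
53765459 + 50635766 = 104401225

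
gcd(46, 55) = 1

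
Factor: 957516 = 2^2*3^1*7^1*11399^1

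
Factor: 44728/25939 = 2^3*5591^1*25939^(-1)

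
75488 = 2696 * 28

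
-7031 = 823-7854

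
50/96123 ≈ 0.000520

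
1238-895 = 343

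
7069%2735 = 1599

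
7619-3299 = 4320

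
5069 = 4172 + 897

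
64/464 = 4/29 ≈ 0.138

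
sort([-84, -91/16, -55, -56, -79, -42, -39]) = [-84, -79, -56, -55, -42, -39, -91/16]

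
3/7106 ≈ 0.000422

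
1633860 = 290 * 5634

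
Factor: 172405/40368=2^(-4)*3^(-1)*5^1*41^1=205/48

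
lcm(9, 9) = 9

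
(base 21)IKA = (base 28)AIO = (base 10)8368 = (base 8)20260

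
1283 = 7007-5724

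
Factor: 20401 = 23^1*887^1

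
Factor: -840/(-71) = 2^3*3^1*5^1*7^1*71^(-1)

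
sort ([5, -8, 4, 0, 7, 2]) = [-8, 0, 2, 4, 5, 7]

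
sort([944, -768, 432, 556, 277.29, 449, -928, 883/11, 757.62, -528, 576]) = [-928, -768, -528, 883/11, 277.29, 432, 449, 556, 576, 757.62, 944]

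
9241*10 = 92410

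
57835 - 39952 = 17883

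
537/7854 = 179/2618≈0.0684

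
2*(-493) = -986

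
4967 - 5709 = -742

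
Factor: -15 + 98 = 83^1 = 83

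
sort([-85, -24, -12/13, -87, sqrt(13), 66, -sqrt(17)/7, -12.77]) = [-87, -85, -24, -12.77, -12/13, -sqrt(17)/7, sqrt(13), 66]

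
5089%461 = 18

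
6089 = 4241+1848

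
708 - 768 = -60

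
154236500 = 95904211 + 58332289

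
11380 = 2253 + 9127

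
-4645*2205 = -10242225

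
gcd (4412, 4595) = 1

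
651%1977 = 651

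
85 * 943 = 80155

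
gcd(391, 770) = 1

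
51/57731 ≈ 0.000883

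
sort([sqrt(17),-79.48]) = [-79.48,sqrt(17)]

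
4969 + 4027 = 8996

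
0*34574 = 0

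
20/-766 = -10/383 ≈ -0.0261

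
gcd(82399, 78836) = 1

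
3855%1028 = 771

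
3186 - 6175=-2989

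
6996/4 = 1749 = 1749.00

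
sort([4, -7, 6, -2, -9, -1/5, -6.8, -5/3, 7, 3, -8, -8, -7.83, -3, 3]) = [-9, -8, -8, -7.83, -7, -6.8, -3, -2, -5/3, -1/5, 3, 3, 4, 6, 7]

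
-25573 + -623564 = -649137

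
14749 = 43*343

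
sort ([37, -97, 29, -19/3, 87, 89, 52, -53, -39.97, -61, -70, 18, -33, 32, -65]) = [-97, -70, -65, -61, -53, -39.97, -33, -19/3, 18, 29, 32, 37, 52, 87, 89]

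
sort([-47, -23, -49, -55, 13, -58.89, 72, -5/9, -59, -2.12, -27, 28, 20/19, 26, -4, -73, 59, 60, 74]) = [-73, -59, -58.89, -55, -49, -47, -27, -23, -4, -2.12, -5/9, 20/19, 13, 26, 28, 59, 60, 72, 74]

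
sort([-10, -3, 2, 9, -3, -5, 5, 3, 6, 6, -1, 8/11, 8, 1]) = [-10, -5, -3, -3, -1, 8/11, 1, 2, 3, 5, 6, 6, 8, 9]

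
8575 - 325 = 8250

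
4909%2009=891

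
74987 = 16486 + 58501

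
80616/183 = 26872/61 ≈ 440.52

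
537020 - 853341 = -316321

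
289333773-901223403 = -611889630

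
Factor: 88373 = 67^1*1319^1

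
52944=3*17648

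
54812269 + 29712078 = 84524347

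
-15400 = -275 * 56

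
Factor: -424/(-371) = 2^3*7^(-1) = 8/7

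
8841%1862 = 1393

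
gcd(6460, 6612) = 76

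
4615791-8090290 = -3474499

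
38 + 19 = 57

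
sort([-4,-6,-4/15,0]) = [-6,-4,-4/15,0]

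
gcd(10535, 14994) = 49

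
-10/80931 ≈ -0.000124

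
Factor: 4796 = 2^2*11^1*109^1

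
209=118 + 91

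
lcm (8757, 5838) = 17514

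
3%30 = 3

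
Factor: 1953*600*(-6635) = -1*2^3*3^3*5^3*7^1*31^1*1327^1 = -7774893000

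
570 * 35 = 19950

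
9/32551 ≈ 0.000276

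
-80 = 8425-8505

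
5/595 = 1/119 ≈ 0.00840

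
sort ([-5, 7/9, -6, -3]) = [-6, -5, -3, 7/9]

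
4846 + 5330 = 10176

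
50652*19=962388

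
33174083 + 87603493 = 120777576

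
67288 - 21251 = 46037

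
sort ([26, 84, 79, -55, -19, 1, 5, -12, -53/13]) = [-55, -19, -12, -53/13, 1, 5, 26, 79, 84]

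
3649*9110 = 33242390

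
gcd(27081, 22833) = 531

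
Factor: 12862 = 2^1*59^1*109^1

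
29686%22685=7001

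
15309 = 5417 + 9892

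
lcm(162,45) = 810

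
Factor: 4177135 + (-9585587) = -1 * 2^2 * 7^1 * 419^1 * 461^1 = -5408452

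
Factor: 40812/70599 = 2^2 * 19^1 * 101^(-1) * 179^1 * 233^(-1) = 13604/23533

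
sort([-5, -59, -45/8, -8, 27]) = [-59, -8, -45/8, -5, 27]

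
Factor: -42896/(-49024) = 2^(-3)*7^1 = 7/8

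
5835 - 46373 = -40538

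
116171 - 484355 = -368184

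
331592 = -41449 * (-8)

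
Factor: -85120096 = -1*2^5*2660003^1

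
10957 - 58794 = -47837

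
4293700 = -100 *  (-42937)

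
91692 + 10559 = 102251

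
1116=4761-3645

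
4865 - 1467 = 3398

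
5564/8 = 1391/2 = 695.50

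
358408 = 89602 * 4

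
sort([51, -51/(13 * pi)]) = [-51/(13 * pi), 51]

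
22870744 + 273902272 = 296773016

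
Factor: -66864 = -1*2^4*3^1*7^1*199^1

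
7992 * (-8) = -63936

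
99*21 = 2079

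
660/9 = 73+1/3 ≈ 73.33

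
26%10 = 6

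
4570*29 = 132530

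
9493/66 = 143 + 5/6≈143.83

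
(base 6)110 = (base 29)1d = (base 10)42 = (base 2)101010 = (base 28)1e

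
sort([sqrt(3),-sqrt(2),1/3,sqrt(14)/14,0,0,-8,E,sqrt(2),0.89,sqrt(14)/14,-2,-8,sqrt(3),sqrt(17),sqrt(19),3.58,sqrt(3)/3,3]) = [-8,-8,-2,-sqrt(2),0,0,sqrt(14)/14,sqrt(14)/14,1/3,sqrt(3)/3,0.89,sqrt(2),sqrt(3),sqrt(3),E,3,3.58,sqrt(17),sqrt(19)]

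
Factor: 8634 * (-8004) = -1 * 2^3 * 3^2 * 23^1 * 29^1 * 1439^1 = -69106536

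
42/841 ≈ 0.0499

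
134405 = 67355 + 67050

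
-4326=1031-5357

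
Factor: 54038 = 2^1*41^1*659^1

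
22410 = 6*3735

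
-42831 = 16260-59091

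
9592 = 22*436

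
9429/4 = 2357 + 1/4 = 2357.25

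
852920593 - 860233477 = -7312884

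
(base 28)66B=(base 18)F15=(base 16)1313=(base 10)4883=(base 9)6625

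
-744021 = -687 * 1083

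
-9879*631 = -6233649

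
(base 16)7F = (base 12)A7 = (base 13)9A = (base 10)127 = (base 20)67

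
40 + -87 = -47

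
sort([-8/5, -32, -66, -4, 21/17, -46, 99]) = [-66, -46, -32, -4, -8/5, 21/17, 99]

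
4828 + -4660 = 168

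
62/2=31=31.00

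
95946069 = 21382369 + 74563700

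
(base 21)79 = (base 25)66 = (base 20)7g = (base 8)234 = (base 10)156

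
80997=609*133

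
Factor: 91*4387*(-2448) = -1*2^4*3^2*7^1*13^1*17^1*41^1*107^1 = -977283216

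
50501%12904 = 11789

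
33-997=-964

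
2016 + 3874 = 5890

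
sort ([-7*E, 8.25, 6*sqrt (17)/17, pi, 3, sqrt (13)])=[-7*E, 6*sqrt (17)/17, 3, pi, sqrt (13), 8.25]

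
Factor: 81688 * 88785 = 2^3 * 3^2 * 5^1 * 1973^1 * 10211^1 = 7252669080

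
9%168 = 9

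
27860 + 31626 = 59486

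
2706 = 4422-1716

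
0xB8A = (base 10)2954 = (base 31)329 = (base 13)1463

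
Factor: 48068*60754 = 2^3*37^1*61^1*197^1*821^1 = 2920323272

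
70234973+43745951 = 113980924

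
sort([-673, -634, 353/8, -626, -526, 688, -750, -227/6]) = [-750, -673, -634, -626, -526, -227/6, 353/8, 688]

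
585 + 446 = 1031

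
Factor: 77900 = 2^2 * 5^2 * 19^1 * 41^1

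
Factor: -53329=-1*17^1*3137^1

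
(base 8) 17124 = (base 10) 7764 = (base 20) j84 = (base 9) 11576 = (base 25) cae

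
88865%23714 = 17723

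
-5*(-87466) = 437330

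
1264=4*316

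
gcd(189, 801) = 9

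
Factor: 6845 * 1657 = 5^1 * 37^2 * 1657^1 = 11342165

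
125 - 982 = -857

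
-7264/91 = -79-75/91 ≈ -79.82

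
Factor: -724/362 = -1*2^1 = -2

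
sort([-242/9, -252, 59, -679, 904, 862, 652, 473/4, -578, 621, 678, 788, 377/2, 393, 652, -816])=[-816, -679, -578, -252, -242/9, 59, 473/4, 377/2, 393, 621, 652, 652, 678, 788, 862, 904]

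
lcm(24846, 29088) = 1192608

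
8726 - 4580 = 4146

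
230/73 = 3 + 11/73 ≈ 3.15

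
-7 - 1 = -8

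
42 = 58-16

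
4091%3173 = 918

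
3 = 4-1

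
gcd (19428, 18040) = 4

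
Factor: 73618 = 2^1 * 36809^1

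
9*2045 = 18405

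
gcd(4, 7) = 1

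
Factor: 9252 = 2^2*3^2*257^1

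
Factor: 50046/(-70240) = -1*2^(-4)*3^1*5^(-1)*19^1 = -57/80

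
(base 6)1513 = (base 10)405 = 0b110010101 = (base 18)149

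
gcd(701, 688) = 1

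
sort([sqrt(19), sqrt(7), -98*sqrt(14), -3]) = [-98*sqrt(14), -3, sqrt(7), sqrt(19)]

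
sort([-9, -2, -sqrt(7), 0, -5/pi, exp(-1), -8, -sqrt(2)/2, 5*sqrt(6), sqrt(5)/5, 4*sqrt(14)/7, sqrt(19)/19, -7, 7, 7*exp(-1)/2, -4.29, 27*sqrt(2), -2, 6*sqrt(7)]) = [-9, -8, -7, -4.29, -sqrt(7), -2, -2, -5/pi, -sqrt(2)/2, 0, sqrt(19)/19, exp(-1), sqrt(5)/5, 7*exp(-1)/2, 4*sqrt(14)/7, 7, 5*sqrt(6), 6*sqrt(7), 27*sqrt(2)]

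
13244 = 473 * 28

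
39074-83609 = -44535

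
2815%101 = 88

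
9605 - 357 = 9248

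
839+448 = 1287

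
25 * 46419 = 1160475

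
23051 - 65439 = -42388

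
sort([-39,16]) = [-39,16]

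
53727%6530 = 1487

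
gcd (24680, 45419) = 1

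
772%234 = 70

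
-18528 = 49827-68355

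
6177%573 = 447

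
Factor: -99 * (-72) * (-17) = -1 * 2^3 * 3^4 * 11^1 * 17^1 = -121176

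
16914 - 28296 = -11382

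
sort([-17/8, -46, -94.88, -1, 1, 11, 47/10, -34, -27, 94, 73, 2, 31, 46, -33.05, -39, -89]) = [-94.88, -89, -46, -39, -34, -33.05, -27, -17/8, -1, 1, 2, 47/10, 11, 31, 46, 73, 94]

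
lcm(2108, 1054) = 2108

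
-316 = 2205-2521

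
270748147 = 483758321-213010174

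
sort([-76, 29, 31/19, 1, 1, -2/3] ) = [-76, -2/3, 1, 1, 31/19, 29] 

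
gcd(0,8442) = 8442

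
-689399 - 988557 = -1677956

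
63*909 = 57267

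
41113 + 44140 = 85253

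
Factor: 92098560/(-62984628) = -1*2^10*3^(-4)*5^1*7^(-1)*1499^1*9257^(-1) = -7674880/5248719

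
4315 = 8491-4176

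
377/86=4 + 33/86 ≈ 4.38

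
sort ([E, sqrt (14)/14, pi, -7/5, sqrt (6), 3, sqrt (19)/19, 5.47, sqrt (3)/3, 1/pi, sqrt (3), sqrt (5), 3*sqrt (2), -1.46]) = [-1.46, -7/5, sqrt (19)/19, sqrt (14)/14, 1/pi, sqrt (3)/3, sqrt (3), sqrt (5), sqrt (6), E, 3, pi, 3*sqrt (2), 5.47]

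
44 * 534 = 23496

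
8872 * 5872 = 52096384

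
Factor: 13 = 13^1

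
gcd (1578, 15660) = 6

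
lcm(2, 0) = 0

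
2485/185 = 13 + 16/37 ≈ 13.43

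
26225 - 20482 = 5743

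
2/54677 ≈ 0.0000366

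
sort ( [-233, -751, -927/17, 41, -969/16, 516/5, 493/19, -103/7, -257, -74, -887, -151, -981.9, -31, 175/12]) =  [-981.9, -887, -751, -257, -233, -151, -74, -969/16, -927/17, -31, -103/7, 175/12, 493/19, 41, 516/5]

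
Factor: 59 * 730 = 2^1 * 5^1 * 59^1 * 73^1 = 43070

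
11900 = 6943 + 4957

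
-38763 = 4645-43408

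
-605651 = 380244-985895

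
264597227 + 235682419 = 500279646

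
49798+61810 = 111608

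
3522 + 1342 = 4864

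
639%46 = 41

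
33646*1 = 33646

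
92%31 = 30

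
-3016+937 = -2079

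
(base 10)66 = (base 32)22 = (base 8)102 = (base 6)150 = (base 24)2i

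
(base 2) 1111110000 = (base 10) 1008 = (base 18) 320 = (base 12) 700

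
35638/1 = 35638 = 35638.00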